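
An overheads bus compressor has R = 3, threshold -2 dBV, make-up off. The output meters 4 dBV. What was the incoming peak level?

That's 6 dB above the -2 dBV threshold.
Before 3:1 compression the overshoot was 6 × 3 = 18 dB, so input = -2 + 18 = 16 dBV.

16 dBV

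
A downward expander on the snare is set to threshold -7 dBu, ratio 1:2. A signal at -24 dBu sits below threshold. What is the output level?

Undershoot = (-7) − (-24) = 17 dB.
At 1:2, that expands to 34 dB under threshold.
Output = -7 − 34 = -41 dBu.

-41 dBu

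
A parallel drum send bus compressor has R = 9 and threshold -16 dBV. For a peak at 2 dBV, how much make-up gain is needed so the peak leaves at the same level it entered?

The peak compresses to -16 + 18/9 = -14 dBV.
To reach 2 dBV requires 2 − (-14) = 16 dB of make-up.

16 dB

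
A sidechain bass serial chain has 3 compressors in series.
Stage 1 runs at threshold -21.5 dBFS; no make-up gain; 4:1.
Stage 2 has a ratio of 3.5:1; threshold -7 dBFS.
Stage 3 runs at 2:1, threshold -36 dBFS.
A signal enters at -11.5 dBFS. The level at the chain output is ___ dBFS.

Stage 1: -11.5 dBFS is 10 dB over -21.5 dBFS; at 4:1 that becomes 2.5 dB over, giving -19 dBFS.
Stage 2: below threshold (-19 ≤ -7); passes unchanged; output -19 dBFS.
Stage 3: overshoot 17 dB → 17/2 = 8.5 dB → -27.5 dBFS.

-27.5 dBFS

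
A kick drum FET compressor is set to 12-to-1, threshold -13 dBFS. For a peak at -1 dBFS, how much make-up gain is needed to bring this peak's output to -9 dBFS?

Overshoot 12 dB → 12/12 = 1 dB after compression, so the compressed level is -13 + 1 = -12 dBFS.
Make-up = target − compressed = -9 − (-12) = 3 dB.

3 dB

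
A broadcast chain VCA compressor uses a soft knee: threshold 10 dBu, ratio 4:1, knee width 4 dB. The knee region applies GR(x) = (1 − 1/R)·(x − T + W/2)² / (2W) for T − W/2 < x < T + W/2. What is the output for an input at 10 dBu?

x − T + W/2 = 10 − 10 + 2 = 2.
GR = (1 − 1/4) × 2² / 8 = 0.75 × 4 / 8 = 0.375 dB.
Output = 10 − 0.375 = 9.625 dBu.

9.625 dBu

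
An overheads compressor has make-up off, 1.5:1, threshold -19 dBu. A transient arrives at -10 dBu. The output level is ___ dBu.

The input is 9 dB above the -19 dBu threshold.
The 9 dB excess becomes 6 dB after 1.5:1 reduction.
Output = -19 + 6 = -13 dBu.

-13 dBu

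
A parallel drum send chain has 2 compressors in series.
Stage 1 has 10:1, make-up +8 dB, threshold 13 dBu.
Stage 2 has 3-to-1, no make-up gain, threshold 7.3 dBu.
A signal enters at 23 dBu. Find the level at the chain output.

12.2 dBu

Stage 1: overshoot 10 dB → 10/10 = 1 dB → 14 dBu; +8 dB make-up → 22 dBu.
Stage 2: 22 dBu is 14.7 dB over 7.3 dBu; at 3:1 that becomes 4.9 dB over, giving 12.2 dBu.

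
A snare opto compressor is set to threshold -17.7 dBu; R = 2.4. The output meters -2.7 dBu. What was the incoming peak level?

18.3 dBu

Post-compression overshoot = -2.7 − (-17.7) = 15 dB.
Before 2.4:1 compression the overshoot was 15 × 2.4 = 36 dB, so input = -17.7 + 36 = 18.3 dBu.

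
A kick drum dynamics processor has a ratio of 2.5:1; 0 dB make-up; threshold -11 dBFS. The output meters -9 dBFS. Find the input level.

-6 dBFS

The compressed level sits -9 − (-11) = 2 dB over threshold.
Input overshoot = R × output overshoot = 5 dB → input = -11 + 5 = -6 dBFS.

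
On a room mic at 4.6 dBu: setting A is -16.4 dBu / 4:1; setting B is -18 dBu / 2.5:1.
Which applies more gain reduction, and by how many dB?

A, by 2.19 dB

A: 21 dB over, compressed to 5.25 dB over, so 15.75 dB of GR.
B: 22.6 dB over, compressed to 9.04 dB over, so 13.56 dB of GR.
A reduces 2.19 dB more.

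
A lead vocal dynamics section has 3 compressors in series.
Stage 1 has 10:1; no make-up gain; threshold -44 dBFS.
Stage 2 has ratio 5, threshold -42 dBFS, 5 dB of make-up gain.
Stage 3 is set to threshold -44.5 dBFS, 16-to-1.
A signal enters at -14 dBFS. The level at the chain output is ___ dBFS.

-44.01875 dBFS

Stage 1: 30 dB above -44 dBFS, reduced 10:1 to 3 dB above → -41 dBFS.
Stage 2: -41 dBFS is 1 dB over -42 dBFS; at 5:1 that becomes 0.2 dB over, giving -41.8 dBFS; +5 dB make-up → -36.8 dBFS.
Stage 3: overshoot 7.7 dB → 7.7/16 = 0.48125 dB → -44.01875 dBFS.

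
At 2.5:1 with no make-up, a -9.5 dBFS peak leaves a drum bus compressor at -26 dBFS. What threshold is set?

-37 dBFS

Let T be the threshold. Output overshoot = (input overshoot)/R, so -26 − T = (-9.5 − T)/2.5.
2.5·(-26 − T) = -9.5 − T → 1.5·T = -65 − (-9.5) = -55.5.
T = -55.5/1.5 = -37 dBFS.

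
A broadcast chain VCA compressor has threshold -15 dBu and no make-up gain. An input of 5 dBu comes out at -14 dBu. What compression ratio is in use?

20:1

Input overshoot = 5 − (-15) = 20 dB; output overshoot = -14 − (-15) = 1 dB.
Ratio = 20 / 1 = 20.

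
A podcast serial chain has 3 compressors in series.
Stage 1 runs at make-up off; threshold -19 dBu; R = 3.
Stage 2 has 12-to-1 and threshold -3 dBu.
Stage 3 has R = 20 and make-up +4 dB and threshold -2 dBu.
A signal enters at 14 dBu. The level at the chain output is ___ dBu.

-4 dBu

Stage 1: overshoot 33 dB → 33/3 = 11 dB → -8 dBu.
Stage 2: -8 dBu is at or below the -3 dBu threshold — no compression; output -8 dBu.
Stage 3: below threshold (-8 ≤ -2); passes unchanged; make-up brings it to -4 dBu.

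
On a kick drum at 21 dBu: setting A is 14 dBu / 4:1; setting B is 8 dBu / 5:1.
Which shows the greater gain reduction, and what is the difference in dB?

A: 7 dB over, compressed to 1.75 dB over, so 5.25 dB of GR.
B: 13 dB over, compressed to 2.6 dB over, so 10.4 dB of GR.
B reduces 5.15 dB more.

B, by 5.15 dB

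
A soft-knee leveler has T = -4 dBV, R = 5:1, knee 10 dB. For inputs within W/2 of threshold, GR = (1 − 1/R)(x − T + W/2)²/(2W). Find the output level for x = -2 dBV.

-3.96 dBV

x − T + W/2 = -2 − (-4) + 5 = 7.
GR = (1 − 1/5) × 7² / 20 = 0.8 × 49 / 20 = 1.96 dB.
Output = -2 − 1.96 = -3.96 dBV.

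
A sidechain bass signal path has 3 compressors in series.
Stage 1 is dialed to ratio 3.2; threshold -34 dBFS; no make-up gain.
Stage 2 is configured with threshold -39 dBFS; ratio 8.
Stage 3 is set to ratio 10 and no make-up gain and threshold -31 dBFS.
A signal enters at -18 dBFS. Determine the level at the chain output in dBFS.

-37.75 dBFS

Stage 1: overshoot 16 dB → 16/3.2 = 5 dB → -29 dBFS.
Stage 2: -29 dBFS is 10 dB over -39 dBFS; at 8:1 that becomes 1.25 dB over, giving -37.75 dBFS.
Stage 3: -37.75 dBFS ≤ -31 dBFS, so stage 3 doesn't engage; output -37.75 dBFS.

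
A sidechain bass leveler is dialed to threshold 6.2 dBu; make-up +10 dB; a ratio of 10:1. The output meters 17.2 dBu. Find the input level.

Stripping the +10 dB make-up gives 7.2 dBu at the gain stage.
That's 1 dB above the 6.2 dBu threshold.
Input overshoot = R × output overshoot = 10 dB → input = 6.2 + 10 = 16.2 dBu.

16.2 dBu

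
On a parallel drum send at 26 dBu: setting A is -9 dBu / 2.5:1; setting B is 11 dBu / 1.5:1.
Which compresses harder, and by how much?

A: GR = 35 − 35/2.5 = 21 dB.
B: GR = 15 − 15/1.5 = 5 dB.
Difference: 16 dB in favour of A.

A, by 16 dB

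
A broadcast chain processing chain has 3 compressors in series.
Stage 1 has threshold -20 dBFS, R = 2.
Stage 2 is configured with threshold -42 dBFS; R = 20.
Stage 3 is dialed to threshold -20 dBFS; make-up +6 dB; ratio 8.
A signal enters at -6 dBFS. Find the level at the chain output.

-34.55 dBFS

Stage 1: 14 dB above -20 dBFS, reduced 2:1 to 7 dB above → -13 dBFS.
Stage 2: overshoot 29 dB → 29/20 = 1.45 dB → -40.55 dBFS.
Stage 3: below threshold (-40.55 ≤ -20); passes unchanged; make-up brings it to -34.55 dBFS.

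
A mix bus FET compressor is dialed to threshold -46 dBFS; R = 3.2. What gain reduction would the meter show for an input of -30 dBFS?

-30 dBFS exceeds the threshold by 16 dB.
At 3.2:1, output sits 16/3.2 = 5 dB above threshold.
So the signal is attenuated by 16 − 5 = 11 dB.

11 dB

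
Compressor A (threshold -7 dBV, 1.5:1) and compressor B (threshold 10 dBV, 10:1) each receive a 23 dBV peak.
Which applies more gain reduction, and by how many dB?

B, by 1.7 dB

A: GR = 30 − 30/1.5 = 10 dB.
B: GR = 13 − 13/10 = 11.7 dB.
B applies 1.7 dB more gain reduction.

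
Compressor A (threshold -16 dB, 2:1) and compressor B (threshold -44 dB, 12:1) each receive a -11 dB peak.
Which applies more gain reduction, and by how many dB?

A: overshoot 5 dB → output overshoot 2.5 dB → GR 2.5 dB.
B: overshoot 33 dB → output overshoot 2.75 dB → GR 30.25 dB.
B reduces 27.75 dB more.

B, by 27.75 dB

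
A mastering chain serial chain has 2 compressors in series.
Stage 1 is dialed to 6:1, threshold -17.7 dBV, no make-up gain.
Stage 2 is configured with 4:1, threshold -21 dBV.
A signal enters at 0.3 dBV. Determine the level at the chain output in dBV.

Stage 1: overshoot 18 dB → 18/6 = 3 dB → -14.7 dBV.
Stage 2: 6.3 dB above -21 dBV, reduced 4:1 to 1.575 dB above → -19.425 dBV.

-19.425 dBV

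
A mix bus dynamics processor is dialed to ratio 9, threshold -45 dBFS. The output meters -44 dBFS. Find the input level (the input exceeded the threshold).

-36 dBFS

Post-compression overshoot = -44 − (-45) = 1 dB.
Undo the ratio: input overshoot = 1 × 9 = 9 dB, giving input = -36 dBFS.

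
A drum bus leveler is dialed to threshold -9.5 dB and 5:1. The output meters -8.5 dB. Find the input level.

That's 1 dB above the -9.5 dB threshold.
Before 5:1 compression the overshoot was 1 × 5 = 5 dB, so input = -9.5 + 5 = -4.5 dB.

-4.5 dB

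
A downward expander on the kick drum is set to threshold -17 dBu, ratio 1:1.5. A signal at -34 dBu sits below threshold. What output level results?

-42.5 dBu

Undershoot = (-17) − (-34) = 17 dB.
At 1:1.5, that expands to 25.5 dB under threshold.
Output = -17 − 25.5 = -42.5 dBu.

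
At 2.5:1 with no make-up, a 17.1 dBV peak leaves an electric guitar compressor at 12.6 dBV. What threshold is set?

9.6 dBV

Let T be the threshold. Output overshoot = (input overshoot)/R, so 12.6 − T = (17.1 − T)/2.5.
2.5·(12.6 − T) = 17.1 − T → 1.5·T = 31.5 − 17.1 = 14.4.
T = 14.4/1.5 = 9.6 dBV.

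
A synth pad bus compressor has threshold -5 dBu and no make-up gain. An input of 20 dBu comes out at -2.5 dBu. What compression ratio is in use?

10:1

Input overshoot = 20 − (-5) = 25 dB; output overshoot = -2.5 − (-5) = 2.5 dB.
Ratio = 25 / 2.5 = 10.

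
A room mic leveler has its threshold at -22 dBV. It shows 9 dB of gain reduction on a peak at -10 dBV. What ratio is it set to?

Input overshoot = -10 − (-22) = 12 dB.
Output overshoot = 12 − 9 = 3 dB.
Ratio = input overshoot / output overshoot = 12 / 3 = 4.

4:1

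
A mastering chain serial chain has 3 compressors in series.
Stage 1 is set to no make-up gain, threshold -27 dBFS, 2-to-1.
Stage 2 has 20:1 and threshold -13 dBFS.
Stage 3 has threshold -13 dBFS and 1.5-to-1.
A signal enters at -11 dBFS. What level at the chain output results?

Stage 1: 16 dB above -27 dBFS, reduced 2:1 to 8 dB above → -19 dBFS.
Stage 2: -19 dBFS is at or below the -13 dBFS threshold — no compression; output -19 dBFS.
Stage 3: below threshold (-19 ≤ -13); passes unchanged; output -19 dBFS.

-19 dBFS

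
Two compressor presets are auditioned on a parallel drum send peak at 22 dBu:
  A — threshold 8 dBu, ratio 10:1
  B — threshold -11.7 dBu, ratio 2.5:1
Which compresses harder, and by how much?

A: overshoot 14 dB → output overshoot 1.4 dB → GR 12.6 dB.
B: overshoot 33.7 dB → output overshoot 13.48 dB → GR 20.22 dB.
B applies 7.62 dB more gain reduction.

B, by 7.62 dB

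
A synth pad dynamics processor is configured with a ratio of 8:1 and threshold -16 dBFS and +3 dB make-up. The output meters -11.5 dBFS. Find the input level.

Stripping the +3 dB make-up gives -14.5 dBFS at the gain stage.
The compressed level sits -14.5 − (-16) = 1.5 dB over threshold.
Input overshoot = R × output overshoot = 12 dB → input = -16 + 12 = -4 dBFS.

-4 dBFS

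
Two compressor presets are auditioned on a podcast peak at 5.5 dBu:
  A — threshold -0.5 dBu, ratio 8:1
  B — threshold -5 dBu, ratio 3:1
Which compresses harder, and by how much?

B, by 1.75 dB

A: GR = 6 − 6/8 = 5.25 dB.
B: GR = 10.5 − 10.5/3 = 7 dB.
Difference: 1.75 dB in favour of B.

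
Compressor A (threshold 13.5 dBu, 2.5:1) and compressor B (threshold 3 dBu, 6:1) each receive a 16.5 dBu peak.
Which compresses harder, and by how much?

A: GR = 3 − 3/2.5 = 1.8 dB.
B: GR = 13.5 − 13.5/6 = 11.25 dB.
B reduces 9.45 dB more.

B, by 9.45 dB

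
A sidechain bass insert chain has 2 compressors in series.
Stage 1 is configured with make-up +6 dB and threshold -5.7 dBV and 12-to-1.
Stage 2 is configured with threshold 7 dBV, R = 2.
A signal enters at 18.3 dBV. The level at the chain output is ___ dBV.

2.3 dBV

Stage 1: 18.3 dBV is 24 dB over -5.7 dBV; at 12:1 that becomes 2 dB over, giving -3.7 dBV; +6 dB make-up → 2.3 dBV.
Stage 2: 2.3 dBV is at or below the 7 dBV threshold — no compression; output 2.3 dBV.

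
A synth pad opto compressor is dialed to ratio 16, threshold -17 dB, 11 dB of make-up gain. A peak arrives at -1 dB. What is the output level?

Overshoot: -1 − (-17) = 16 dB.
16:1 compression reduces that to 16/16 = 1 dB over.
That puts the output at -16 dB; make-up adds 11 dB, giving -5 dB.

-5 dB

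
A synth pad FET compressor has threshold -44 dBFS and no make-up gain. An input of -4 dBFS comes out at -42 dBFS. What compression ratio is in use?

Input overshoot = -4 − (-44) = 40 dB; output overshoot = -42 − (-44) = 2 dB.
Ratio = 40 / 2 = 20.

20:1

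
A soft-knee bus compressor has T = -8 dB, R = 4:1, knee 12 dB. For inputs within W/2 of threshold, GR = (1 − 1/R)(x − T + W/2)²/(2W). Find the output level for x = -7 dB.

-8.53125 dB

x − T + W/2 = -7 − (-8) + 6 = 7.
GR = (1 − 1/4) × 7² / 24 = 0.75 × 49 / 24 = 1.53125 dB.
Output = -7 − 1.53125 = -8.53125 dB.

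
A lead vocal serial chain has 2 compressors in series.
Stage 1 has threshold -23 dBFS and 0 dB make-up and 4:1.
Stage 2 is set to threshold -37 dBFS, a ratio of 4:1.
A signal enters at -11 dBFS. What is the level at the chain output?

Stage 1: -11 dBFS is 12 dB over -23 dBFS; at 4:1 that becomes 3 dB over, giving -20 dBFS.
Stage 2: 17 dB above -37 dBFS, reduced 4:1 to 4.25 dB above → -32.75 dBFS.

-32.75 dBFS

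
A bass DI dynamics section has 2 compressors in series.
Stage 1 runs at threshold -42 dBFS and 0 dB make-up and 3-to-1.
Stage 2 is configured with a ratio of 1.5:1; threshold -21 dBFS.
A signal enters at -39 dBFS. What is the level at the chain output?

Stage 1: -39 dBFS is 3 dB over -42 dBFS; at 3:1 that becomes 1 dB over, giving -41 dBFS.
Stage 2: below threshold (-41 ≤ -21); passes unchanged; output -41 dBFS.

-41 dBFS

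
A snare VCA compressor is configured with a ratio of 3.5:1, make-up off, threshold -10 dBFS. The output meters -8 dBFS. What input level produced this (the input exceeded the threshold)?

-3 dBFS

That's 2 dB above the -10 dBFS threshold.
Before 3.5:1 compression the overshoot was 2 × 3.5 = 7 dB, so input = -10 + 7 = -3 dBFS.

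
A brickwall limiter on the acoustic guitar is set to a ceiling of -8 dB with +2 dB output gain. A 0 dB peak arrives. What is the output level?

-6 dB

The limiter clamps the peak to its -8 dB ceiling.
Output gain then adds 2 dB: -8 + 2 = -6 dB.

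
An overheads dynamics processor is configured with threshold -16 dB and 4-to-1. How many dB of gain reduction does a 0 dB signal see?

12 dB

0 dB exceeds the threshold by 16 dB.
A 4:1 ratio leaves 4 dB of that excess.
So the signal is attenuated by 16 − 4 = 12 dB.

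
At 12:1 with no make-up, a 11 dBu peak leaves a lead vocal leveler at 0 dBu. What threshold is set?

-1 dBu

Let T be the threshold. Output overshoot = (input overshoot)/R, so 0 − T = (11 − T)/12.
12·(0 − T) = 11 − T → 11·T = 0 − 11 = -11.
T = -11/11 = -1 dBu.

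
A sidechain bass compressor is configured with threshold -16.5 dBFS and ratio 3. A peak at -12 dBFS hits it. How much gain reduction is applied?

3 dB

-12 dBFS exceeds the threshold by 4.5 dB.
At 3:1, output sits 4.5/3 = 1.5 dB above threshold.
GR = overshoot in − overshoot out = 4.5 − 1.5 = 3 dB.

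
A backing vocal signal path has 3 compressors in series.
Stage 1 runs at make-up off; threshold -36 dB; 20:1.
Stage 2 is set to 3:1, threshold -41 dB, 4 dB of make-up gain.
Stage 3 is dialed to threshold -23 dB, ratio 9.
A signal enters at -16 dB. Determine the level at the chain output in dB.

Stage 1: overshoot 20 dB → 20/20 = 1 dB → -35 dB.
Stage 2: 6 dB above -41 dB, reduced 3:1 to 2 dB above → -39 dB; +4 dB make-up → -35 dB.
Stage 3: -35 dB is at or below the -23 dB threshold — no compression; output -35 dB.

-35 dB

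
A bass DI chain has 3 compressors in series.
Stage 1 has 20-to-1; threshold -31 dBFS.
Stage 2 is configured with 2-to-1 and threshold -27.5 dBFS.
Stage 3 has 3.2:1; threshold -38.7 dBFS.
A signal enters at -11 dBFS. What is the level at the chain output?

-35.98125 dBFS

Stage 1: overshoot 20 dB → 20/20 = 1 dB → -30 dBFS.
Stage 2: below threshold (-30 ≤ -27.5); passes unchanged; output -30 dBFS.
Stage 3: overshoot 8.7 dB → 8.7/3.2 = 2.71875 dB → -35.98125 dBFS.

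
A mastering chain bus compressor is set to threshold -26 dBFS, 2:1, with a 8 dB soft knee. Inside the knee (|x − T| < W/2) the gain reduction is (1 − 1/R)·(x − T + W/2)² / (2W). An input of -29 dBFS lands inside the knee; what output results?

x − T + W/2 = -29 − (-26) + 4 = 1.
GR = (1 − 1/2) × 1² / 16 = 0.5 × 1 / 16 = 0.03125 dB.
Output = -29 − 0.03125 = -29.03125 dBFS.

-29.03125 dBFS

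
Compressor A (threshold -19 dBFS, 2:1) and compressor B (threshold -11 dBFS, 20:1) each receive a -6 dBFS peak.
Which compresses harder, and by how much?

A: GR = 13 − 13/2 = 6.5 dB.
B: GR = 5 − 5/20 = 4.75 dB.
Difference: 1.75 dB in favour of A.

A, by 1.75 dB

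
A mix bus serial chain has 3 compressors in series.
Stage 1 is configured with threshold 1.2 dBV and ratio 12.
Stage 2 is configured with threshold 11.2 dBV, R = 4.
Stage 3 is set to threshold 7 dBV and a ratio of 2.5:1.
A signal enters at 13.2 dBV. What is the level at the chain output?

2.2 dBV

Stage 1: overshoot 12 dB → 12/12 = 1 dB → 2.2 dBV.
Stage 2: 2.2 dBV ≤ 11.2 dBV, so stage 2 doesn't engage; output 2.2 dBV.
Stage 3: 2.2 dBV ≤ 7 dBV, so stage 3 doesn't engage; output 2.2 dBV.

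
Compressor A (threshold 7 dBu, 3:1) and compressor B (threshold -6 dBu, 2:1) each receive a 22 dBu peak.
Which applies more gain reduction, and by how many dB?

B, by 4 dB

A: GR = 15 − 15/3 = 10 dB.
B: GR = 28 − 28/2 = 14 dB.
B reduces 4 dB more.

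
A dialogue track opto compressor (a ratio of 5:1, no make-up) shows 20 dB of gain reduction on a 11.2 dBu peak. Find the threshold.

-13.8 dBu

Let T be the threshold. Output overshoot = (input overshoot)/R, so -8.8 − T = (11.2 − T)/5.
5·(-8.8 − T) = 11.2 − T → 4·T = -44 − 11.2 = -55.2.
T = -55.2/4 = -13.8 dBu.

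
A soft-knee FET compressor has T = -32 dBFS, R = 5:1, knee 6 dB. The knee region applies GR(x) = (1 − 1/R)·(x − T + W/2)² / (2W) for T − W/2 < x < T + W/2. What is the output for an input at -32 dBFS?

-32.6 dBFS

x − T + W/2 = -32 − (-32) + 3 = 3.
GR = (1 − 1/5) × 3² / 12 = 0.8 × 9 / 12 = 0.6 dB.
Output = -32 − 0.6 = -32.6 dBFS.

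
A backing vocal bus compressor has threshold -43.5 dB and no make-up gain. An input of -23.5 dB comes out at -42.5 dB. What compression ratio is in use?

Input overshoot = -23.5 − (-43.5) = 20 dB; output overshoot = -42.5 − (-43.5) = 1 dB.
Ratio = 20 / 1 = 20.

20:1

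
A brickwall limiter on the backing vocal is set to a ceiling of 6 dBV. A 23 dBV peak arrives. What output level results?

The limiter clamps the peak to its 6 dBV ceiling.

6 dBV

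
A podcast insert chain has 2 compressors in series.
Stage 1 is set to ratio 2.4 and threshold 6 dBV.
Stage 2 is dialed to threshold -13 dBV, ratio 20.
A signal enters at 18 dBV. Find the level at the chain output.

-11.8 dBV

Stage 1: 18 dBV is 12 dB over 6 dBV; at 2.4:1 that becomes 5 dB over, giving 11 dBV.
Stage 2: overshoot 24 dB → 24/20 = 1.2 dB → -11.8 dBV.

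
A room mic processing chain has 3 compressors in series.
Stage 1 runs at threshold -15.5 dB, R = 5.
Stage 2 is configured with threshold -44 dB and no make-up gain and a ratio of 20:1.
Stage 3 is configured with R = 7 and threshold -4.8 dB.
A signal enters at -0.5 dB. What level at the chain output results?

-42.425 dB

Stage 1: -0.5 dB is 15 dB over -15.5 dB; at 5:1 that becomes 3 dB over, giving -12.5 dB.
Stage 2: -12.5 dB is 31.5 dB over -44 dB; at 20:1 that becomes 1.575 dB over, giving -42.425 dB.
Stage 3: -42.425 dB ≤ -4.8 dB, so stage 3 doesn't engage; output -42.425 dB.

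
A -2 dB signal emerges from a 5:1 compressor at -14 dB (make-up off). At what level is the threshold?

Gain reduction = -2 − (-14) = 12 dB; output overshoot = GR / (R − 1) = 12 / 4 = 3 dB.
Threshold = output − output overshoot = -14 − 3 = -17 dB.

-17 dB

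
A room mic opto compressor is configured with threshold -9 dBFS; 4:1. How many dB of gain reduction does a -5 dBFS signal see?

The signal is 4 dB above threshold.
A 4:1 ratio leaves 1 dB of that excess.
GR = overshoot in − overshoot out = 4 − 1 = 3 dB.

3 dB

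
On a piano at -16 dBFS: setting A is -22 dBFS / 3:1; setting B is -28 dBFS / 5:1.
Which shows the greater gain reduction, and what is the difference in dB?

A: overshoot 6 dB → output overshoot 2 dB → GR 4 dB.
B: overshoot 12 dB → output overshoot 2.4 dB → GR 9.6 dB.
B applies 5.6 dB more gain reduction.

B, by 5.6 dB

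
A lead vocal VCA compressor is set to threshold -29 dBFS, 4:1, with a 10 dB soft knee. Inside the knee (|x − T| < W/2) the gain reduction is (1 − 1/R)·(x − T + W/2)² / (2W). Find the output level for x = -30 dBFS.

x − T + W/2 = -30 − (-29) + 5 = 4.
GR = (1 − 1/4) × 4² / 20 = 0.75 × 16 / 20 = 0.6 dB.
Output = -30 − 0.6 = -30.6 dBFS.

-30.6 dBFS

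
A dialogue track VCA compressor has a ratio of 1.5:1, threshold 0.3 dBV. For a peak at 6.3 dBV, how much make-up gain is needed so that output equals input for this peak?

2 dB

Overshoot 6 dB → 6/1.5 = 4 dB after compression, so the compressed level is 0.3 + 4 = 4.3 dBV.
Make-up = target − compressed = 6.3 − 4.3 = 2 dB.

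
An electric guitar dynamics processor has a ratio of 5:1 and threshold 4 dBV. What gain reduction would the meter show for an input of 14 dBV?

The signal is 10 dB above threshold.
A 5:1 ratio leaves 2 dB of that excess.
Gain reduction = 10 − 2 = 8 dB.

8 dB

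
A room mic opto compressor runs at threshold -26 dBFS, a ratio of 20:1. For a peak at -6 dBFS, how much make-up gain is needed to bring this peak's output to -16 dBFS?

9 dB

The peak compresses to -26 + 20/20 = -25 dBFS.
To reach -16 dBFS requires -16 − (-25) = 9 dB of make-up.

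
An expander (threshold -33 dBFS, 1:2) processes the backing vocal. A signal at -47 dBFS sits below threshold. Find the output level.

Undershoot = (-33) − (-47) = 14 dB.
At 1:2, that expands to 28 dB under threshold.
Output = -33 − 28 = -61 dBFS.

-61 dBFS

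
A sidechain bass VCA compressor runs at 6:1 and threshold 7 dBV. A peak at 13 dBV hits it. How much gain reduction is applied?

5 dB

Overshoot = 13 − 7 = 6 dB.
A 6:1 ratio leaves 1 dB of that excess.
GR = overshoot in − overshoot out = 6 − 1 = 5 dB.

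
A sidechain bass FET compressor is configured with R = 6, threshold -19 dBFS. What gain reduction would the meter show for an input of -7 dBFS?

10 dB

Overshoot = -7 − (-19) = 12 dB.
At 6:1, output sits 12/6 = 2 dB above threshold.
So the signal is attenuated by 12 − 2 = 10 dB.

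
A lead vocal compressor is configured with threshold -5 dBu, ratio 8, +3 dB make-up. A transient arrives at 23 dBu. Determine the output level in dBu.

Overshoot: 23 − (-5) = 28 dB.
At 8:1 the overshoot is divided by 8, leaving 3.5 dB above threshold.
Output = -5 + 3.5 = -1.5 dBu; make-up adds 3 dB, giving 1.5 dBu.

1.5 dBu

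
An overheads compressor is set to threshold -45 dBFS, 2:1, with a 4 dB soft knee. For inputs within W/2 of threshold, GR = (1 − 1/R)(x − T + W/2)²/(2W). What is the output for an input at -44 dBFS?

-44.5625 dBFS

x − T + W/2 = -44 − (-45) + 2 = 3.
GR = (1 − 1/2) × 3² / 8 = 0.5 × 9 / 8 = 0.5625 dB.
Output = -44 − 0.5625 = -44.5625 dBFS.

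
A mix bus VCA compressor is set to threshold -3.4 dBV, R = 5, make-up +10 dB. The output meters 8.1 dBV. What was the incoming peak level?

4.1 dBV

Remove make-up: 8.1 − 10 = -1.9 dBV.
The compressed level sits -1.9 − (-3.4) = 1.5 dB over threshold.
Before 5:1 compression the overshoot was 1.5 × 5 = 7.5 dB, so input = -3.4 + 7.5 = 4.1 dBV.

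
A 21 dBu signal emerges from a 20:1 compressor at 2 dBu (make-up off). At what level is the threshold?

Gain reduction = 21 − 2 = 19 dB; output overshoot = GR / (R − 1) = 19 / 19 = 1 dB.
Threshold = output − output overshoot = 2 − 1 = 1 dBu.

1 dBu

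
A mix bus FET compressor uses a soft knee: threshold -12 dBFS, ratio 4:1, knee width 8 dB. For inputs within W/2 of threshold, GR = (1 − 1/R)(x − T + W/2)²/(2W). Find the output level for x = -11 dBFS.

x − T + W/2 = -11 − (-12) + 4 = 5.
GR = (1 − 1/4) × 5² / 16 = 0.75 × 25 / 16 = 1.171875 dB.
Output = -11 − 1.171875 = -12.171875 dBFS.

-12.171875 dBFS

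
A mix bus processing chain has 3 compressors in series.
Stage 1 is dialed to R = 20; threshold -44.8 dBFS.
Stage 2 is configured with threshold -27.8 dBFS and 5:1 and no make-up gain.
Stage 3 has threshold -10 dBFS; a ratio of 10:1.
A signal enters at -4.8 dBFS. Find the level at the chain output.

Stage 1: overshoot 40 dB → 40/20 = 2 dB → -42.8 dBFS.
Stage 2: below threshold (-42.8 ≤ -27.8); passes unchanged; output -42.8 dBFS.
Stage 3: -42.8 dBFS ≤ -10 dBFS, so stage 3 doesn't engage; output -42.8 dBFS.

-42.8 dBFS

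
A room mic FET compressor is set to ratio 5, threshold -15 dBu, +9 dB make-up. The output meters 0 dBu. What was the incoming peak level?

15 dBu

Stripping the +9 dB make-up gives -9 dBu at the gain stage.
The compressed level sits -9 − (-15) = 6 dB over threshold.
Undo the ratio: input overshoot = 6 × 5 = 30 dB, giving input = 15 dBu.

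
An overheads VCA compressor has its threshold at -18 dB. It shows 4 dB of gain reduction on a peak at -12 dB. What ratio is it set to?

Input overshoot = -12 − (-18) = 6 dB.
Output overshoot = 6 − 4 = 2 dB.
Ratio = input overshoot / output overshoot = 6 / 2 = 3.

3:1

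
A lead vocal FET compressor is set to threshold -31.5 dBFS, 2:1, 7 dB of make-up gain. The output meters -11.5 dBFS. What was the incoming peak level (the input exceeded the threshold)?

Stripping the +7 dB make-up gives -18.5 dBFS at the gain stage.
Post-compression overshoot = -18.5 − (-31.5) = 13 dB.
Input overshoot = R × output overshoot = 26 dB → input = -31.5 + 26 = -5.5 dBFS.

-5.5 dBFS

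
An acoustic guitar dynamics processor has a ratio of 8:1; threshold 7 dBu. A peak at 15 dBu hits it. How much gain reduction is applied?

7 dB

The signal is 8 dB above threshold.
At 8:1, output sits 8/8 = 1 dB above threshold.
So the signal is attenuated by 8 − 1 = 7 dB.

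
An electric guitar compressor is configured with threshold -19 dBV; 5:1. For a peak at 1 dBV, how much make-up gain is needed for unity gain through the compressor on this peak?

Without make-up, output = threshold + overshoot/5 = -19 + 4 = -15 dBV.
Gap to target: 16 dB.

16 dB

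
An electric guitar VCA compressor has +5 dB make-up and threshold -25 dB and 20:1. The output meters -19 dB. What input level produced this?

Stripping the +5 dB make-up gives -24 dB at the gain stage.
Post-compression overshoot = -24 − (-25) = 1 dB.
Undo the ratio: input overshoot = 1 × 20 = 20 dB, giving input = -5 dB.

-5 dB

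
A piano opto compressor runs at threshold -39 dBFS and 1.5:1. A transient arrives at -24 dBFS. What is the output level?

-24 dBFS sits 15 dB over threshold.
1.5:1 compression reduces that to 15/1.5 = 10 dB over.
Output = -39 + 10 = -29 dBFS.

-29 dBFS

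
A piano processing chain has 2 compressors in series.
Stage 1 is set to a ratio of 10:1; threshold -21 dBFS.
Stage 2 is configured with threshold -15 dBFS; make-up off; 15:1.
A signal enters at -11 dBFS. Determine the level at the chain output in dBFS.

-20 dBFS

Stage 1: -11 dBFS is 10 dB over -21 dBFS; at 10:1 that becomes 1 dB over, giving -20 dBFS.
Stage 2: -20 dBFS is at or below the -15 dBFS threshold — no compression; output -20 dBFS.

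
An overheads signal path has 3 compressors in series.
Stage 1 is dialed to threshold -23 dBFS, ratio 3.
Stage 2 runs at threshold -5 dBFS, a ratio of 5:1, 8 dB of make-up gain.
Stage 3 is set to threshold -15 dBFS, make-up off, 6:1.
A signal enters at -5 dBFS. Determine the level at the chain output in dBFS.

Stage 1: -5 dBFS is 18 dB over -23 dBFS; at 3:1 that becomes 6 dB over, giving -17 dBFS.
Stage 2: -17 dBFS is at or below the -5 dBFS threshold — no compression; make-up brings it to -9 dBFS.
Stage 3: 6 dB above -15 dBFS, reduced 6:1 to 1 dB above → -14 dBFS.

-14 dBFS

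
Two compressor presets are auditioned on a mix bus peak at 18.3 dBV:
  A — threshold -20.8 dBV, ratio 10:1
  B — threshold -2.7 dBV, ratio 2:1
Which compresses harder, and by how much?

A: 39.1 dB over, compressed to 3.91 dB over, so 35.19 dB of GR.
B: 21 dB over, compressed to 10.5 dB over, so 10.5 dB of GR.
A applies 24.69 dB more gain reduction.

A, by 24.69 dB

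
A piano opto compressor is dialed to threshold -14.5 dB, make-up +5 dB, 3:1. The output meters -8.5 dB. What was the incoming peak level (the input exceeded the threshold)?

-11.5 dB

Remove make-up: -8.5 − 5 = -13.5 dB.
That's 1 dB above the -14.5 dB threshold.
Undo the ratio: input overshoot = 1 × 3 = 3 dB, giving input = -11.5 dB.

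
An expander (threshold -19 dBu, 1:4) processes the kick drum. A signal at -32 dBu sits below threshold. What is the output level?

-71 dBu

The input is 13 dB below the -19 dBu threshold.
A 1:4 expander multiplies undershoot by 4: 13 × 4 = 52 dB below threshold.
Output = -19 − 52 = -71 dBu.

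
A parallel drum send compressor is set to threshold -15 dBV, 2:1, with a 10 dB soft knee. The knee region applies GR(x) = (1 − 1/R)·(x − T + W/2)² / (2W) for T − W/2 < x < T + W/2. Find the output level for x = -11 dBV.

x − T + W/2 = -11 − (-15) + 5 = 9.
GR = (1 − 1/2) × 9² / 20 = 0.5 × 81 / 20 = 2.025 dB.
Output = -11 − 2.025 = -13.025 dBV.

-13.025 dBV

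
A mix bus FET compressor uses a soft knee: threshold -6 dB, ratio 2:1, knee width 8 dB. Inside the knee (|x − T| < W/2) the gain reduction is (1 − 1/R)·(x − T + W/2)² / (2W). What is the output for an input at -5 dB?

-5.78125 dB

x − T + W/2 = -5 − (-6) + 4 = 5.
GR = (1 − 1/2) × 5² / 16 = 0.5 × 25 / 16 = 0.78125 dB.
Output = -5 − 0.78125 = -5.78125 dB.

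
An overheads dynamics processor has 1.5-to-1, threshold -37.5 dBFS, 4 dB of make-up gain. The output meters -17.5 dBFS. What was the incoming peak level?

-13.5 dBFS

Stripping the +4 dB make-up gives -21.5 dBFS at the gain stage.
The compressed level sits -21.5 − (-37.5) = 16 dB over threshold.
Input overshoot = R × output overshoot = 24 dB → input = -37.5 + 24 = -13.5 dBFS.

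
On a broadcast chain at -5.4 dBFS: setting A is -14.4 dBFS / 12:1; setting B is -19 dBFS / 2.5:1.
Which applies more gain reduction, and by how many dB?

A, by 0.09 dB

A: overshoot 9 dB → output overshoot 0.75 dB → GR 8.25 dB.
B: overshoot 13.6 dB → output overshoot 5.44 dB → GR 8.16 dB.
Difference: 0.09 dB in favour of A.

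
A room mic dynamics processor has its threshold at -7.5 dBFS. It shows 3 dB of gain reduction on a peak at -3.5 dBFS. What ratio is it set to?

4:1

Input overshoot = -3.5 − (-7.5) = 4 dB.
Output overshoot = 4 − 3 = 1 dB.
Ratio = input overshoot / output overshoot = 4 / 1 = 4.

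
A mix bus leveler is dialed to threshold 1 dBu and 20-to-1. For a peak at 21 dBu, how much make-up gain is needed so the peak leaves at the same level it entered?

The peak compresses to 1 + 20/20 = 2 dBu.
To reach 21 dBu requires 21 − 2 = 19 dB of make-up.

19 dB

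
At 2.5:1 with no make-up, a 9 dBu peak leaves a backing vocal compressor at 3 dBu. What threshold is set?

-1 dBu

Let T be the threshold. Output overshoot = (input overshoot)/R, so 3 − T = (9 − T)/2.5.
2.5·(3 − T) = 9 − T → 1.5·T = 7.5 − 9 = -1.5.
T = -1.5/1.5 = -1 dBu.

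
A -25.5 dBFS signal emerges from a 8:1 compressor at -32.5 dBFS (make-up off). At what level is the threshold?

-33.5 dBFS

Gain reduction = -25.5 − (-32.5) = 7 dB; output overshoot = GR / (R − 1) = 7 / 7 = 1 dB.
Threshold = output − output overshoot = -32.5 − 1 = -33.5 dBFS.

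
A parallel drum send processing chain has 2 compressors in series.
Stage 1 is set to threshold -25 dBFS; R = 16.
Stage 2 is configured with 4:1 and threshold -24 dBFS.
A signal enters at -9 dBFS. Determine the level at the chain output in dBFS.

-24 dBFS

Stage 1: overshoot 16 dB → 16/16 = 1 dB → -24 dBFS.
Stage 2: below threshold (-24 ≤ -24); passes unchanged; output -24 dBFS.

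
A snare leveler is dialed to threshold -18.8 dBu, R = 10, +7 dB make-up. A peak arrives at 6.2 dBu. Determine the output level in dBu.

-9.3 dBu

Overshoot: 6.2 − (-18.8) = 25 dB.
The 25 dB excess becomes 2.5 dB after 10:1 reduction.
So the level is -18.8 + 2.5 = -16.3 dBu; make-up adds 7 dB, giving -9.3 dBu.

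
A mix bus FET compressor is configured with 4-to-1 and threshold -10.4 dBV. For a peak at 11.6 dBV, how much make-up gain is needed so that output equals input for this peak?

16.5 dB

Overshoot 22 dB → 22/4 = 5.5 dB after compression, so the compressed level is -10.4 + 5.5 = -4.9 dBV.
Make-up = target − compressed = 11.6 − (-4.9) = 16.5 dB.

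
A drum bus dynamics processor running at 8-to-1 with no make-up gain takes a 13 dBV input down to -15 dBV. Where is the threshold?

Gain reduction = 13 − (-15) = 28 dB; output overshoot = GR / (R − 1) = 28 / 7 = 4 dB.
Threshold = output − output overshoot = -15 − 4 = -19 dBV.

-19 dBV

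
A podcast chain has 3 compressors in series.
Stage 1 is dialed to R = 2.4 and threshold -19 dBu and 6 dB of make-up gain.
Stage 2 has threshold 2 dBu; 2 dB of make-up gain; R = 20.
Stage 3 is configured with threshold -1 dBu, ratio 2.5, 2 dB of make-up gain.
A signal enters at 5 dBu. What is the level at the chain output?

Stage 1: overshoot 24 dB → 24/2.4 = 10 dB → -9 dBu; +6 dB make-up → -3 dBu.
Stage 2: -3 dBu ≤ 2 dBu, so stage 2 doesn't engage; make-up brings it to -1 dBu.
Stage 3: -1 dBu ≤ -1 dBu, so stage 3 doesn't engage; make-up brings it to 1 dBu.

1 dBu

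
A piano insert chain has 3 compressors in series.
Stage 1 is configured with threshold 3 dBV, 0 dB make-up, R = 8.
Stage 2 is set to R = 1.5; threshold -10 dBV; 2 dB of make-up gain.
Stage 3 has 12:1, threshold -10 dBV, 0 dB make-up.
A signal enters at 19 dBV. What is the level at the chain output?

Stage 1: 16 dB above 3 dBV, reduced 8:1 to 2 dB above → 5 dBV.
Stage 2: 15 dB above -10 dBV, reduced 1.5:1 to 10 dB above → 0 dBV; +2 dB make-up → 2 dBV.
Stage 3: overshoot 12 dB → 12/12 = 1 dB → -9 dBV.

-9 dBV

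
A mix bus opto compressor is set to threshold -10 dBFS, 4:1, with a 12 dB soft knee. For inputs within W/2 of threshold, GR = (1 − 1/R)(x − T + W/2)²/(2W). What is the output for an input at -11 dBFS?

x − T + W/2 = -11 − (-10) + 6 = 5.
GR = (1 − 1/4) × 5² / 24 = 0.75 × 25 / 24 = 0.78125 dB.
Output = -11 − 0.78125 = -11.78125 dBFS.

-11.78125 dBFS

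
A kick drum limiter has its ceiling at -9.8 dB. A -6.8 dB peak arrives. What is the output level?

The limiter clamps the peak to its -9.8 dB ceiling.

-9.8 dB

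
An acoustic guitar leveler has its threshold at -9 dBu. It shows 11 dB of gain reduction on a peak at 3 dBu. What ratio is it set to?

Input overshoot = 3 − (-9) = 12 dB.
Output overshoot = 12 − 11 = 1 dB.
Ratio = input overshoot / output overshoot = 12 / 1 = 12.

12:1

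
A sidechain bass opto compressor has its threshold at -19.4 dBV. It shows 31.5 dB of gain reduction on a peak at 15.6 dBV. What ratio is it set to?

10:1

Input overshoot = 15.6 − (-19.4) = 35 dB.
Output overshoot = 35 − 31.5 = 3.5 dB.
Ratio = input overshoot / output overshoot = 35 / 3.5 = 10.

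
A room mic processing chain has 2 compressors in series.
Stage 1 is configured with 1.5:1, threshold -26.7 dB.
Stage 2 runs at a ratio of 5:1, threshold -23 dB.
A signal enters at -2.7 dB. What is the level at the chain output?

Stage 1: overshoot 24 dB → 24/1.5 = 16 dB → -10.7 dB.
Stage 2: overshoot 12.3 dB → 12.3/5 = 2.46 dB → -20.54 dB.

-20.54 dB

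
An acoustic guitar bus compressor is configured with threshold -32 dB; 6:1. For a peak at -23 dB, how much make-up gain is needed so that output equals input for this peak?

7.5 dB

Overshoot 9 dB → 9/6 = 1.5 dB after compression, so the compressed level is -32 + 1.5 = -30.5 dB.
Make-up = target − compressed = -23 − (-30.5) = 7.5 dB.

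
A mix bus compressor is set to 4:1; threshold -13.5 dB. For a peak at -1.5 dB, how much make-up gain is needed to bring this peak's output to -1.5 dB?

9 dB

Without make-up, output = threshold + overshoot/4 = -13.5 + 3 = -10.5 dB.
Gap to target: 9 dB.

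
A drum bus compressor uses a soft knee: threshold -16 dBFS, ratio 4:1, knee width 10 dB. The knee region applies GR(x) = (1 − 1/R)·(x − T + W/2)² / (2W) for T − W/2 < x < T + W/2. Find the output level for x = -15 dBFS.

-16.35 dBFS

x − T + W/2 = -15 − (-16) + 5 = 6.
GR = (1 − 1/4) × 6² / 20 = 0.75 × 36 / 20 = 1.35 dB.
Output = -15 − 1.35 = -16.35 dBFS.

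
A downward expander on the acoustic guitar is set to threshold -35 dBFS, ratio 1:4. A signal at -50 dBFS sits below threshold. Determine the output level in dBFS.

-95 dBFS

Undershoot = (-35) − (-50) = 15 dB.
At 1:4, that expands to 60 dB under threshold.
Output = -35 − 60 = -95 dBFS.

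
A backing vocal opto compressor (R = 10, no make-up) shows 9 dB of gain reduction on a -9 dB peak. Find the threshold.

Let T be the threshold. Output overshoot = (input overshoot)/R, so -18 − T = (-9 − T)/10.
10·(-18 − T) = -9 − T → 9·T = -180 − (-9) = -171.
T = -171/9 = -19 dB.

-19 dB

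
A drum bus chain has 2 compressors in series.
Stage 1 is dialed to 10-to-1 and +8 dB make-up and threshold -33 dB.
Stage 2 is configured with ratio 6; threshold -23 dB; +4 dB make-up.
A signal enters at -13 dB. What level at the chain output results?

-19 dB

Stage 1: overshoot 20 dB → 20/10 = 2 dB → -31 dB; +8 dB make-up → -23 dB.
Stage 2: below threshold (-23 ≤ -23); passes unchanged; make-up brings it to -19 dB.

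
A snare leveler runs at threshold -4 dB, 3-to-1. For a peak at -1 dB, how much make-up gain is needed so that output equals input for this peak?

2 dB

Without make-up, output = threshold + overshoot/3 = -4 + 1 = -3 dB.
Gap to target: 2 dB.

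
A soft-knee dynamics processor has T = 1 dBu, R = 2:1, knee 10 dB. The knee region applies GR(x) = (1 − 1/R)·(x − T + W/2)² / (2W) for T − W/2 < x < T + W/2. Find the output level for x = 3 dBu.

x − T + W/2 = 3 − 1 + 5 = 7.
GR = (1 − 1/2) × 7² / 20 = 0.5 × 49 / 20 = 1.225 dB.
Output = 3 − 1.225 = 1.775 dBu.

1.775 dBu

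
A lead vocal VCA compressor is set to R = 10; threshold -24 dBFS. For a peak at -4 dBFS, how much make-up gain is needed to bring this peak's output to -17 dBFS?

The peak compresses to -24 + 20/10 = -22 dBFS.
To reach -17 dBFS requires -17 − (-22) = 5 dB of make-up.

5 dB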